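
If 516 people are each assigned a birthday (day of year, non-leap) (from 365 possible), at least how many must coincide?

There are 365 possible values for birthday (day of year, non-leap). With 516 people and 365 categories, by pigeonhole: ceiling(516/365).

Final answer: 2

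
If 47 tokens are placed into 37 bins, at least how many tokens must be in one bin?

By the pigeonhole principle: ceiling(47/37).

Final answer: 2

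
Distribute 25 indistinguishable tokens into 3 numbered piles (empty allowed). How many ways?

Stars and bars: C(n+k-1, k-1) = C(27,2).

Final answer: C(27,2) = 351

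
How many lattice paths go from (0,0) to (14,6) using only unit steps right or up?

Each path has 14 right steps and 6 up steps in some order (20 steps total).
Choose which 6 of the 20 steps are up: C(20,6).

Final answer: C(20,6) = 38760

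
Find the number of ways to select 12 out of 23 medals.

C(23,12) = 23!/(12! x 11!).

Final answer: \binom{23}{12} = 1352078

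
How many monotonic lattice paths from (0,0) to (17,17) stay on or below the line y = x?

Total monotonic paths to (17,17): C(34,17) = 2333606220.
A path is bad iff it touches y = x + 1; reflecting its initial segment maps bad paths bijectively onto all paths to (16,18), of which there are C(34,18) = 2203961430.
Valid Dyck paths: 2333606220 - 2203961430.
(These counts are the Catalan numbers.)

Final answer: C_{17} = 129644790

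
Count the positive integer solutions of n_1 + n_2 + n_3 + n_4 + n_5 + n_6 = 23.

Substitute n'_i = n_i - 1 (so n'_i >= 0). Then sum n'_i = 23 - 6 = 17.
Stars and bars: C(17+6-1, 6-1) = C(22,5).

Final answer: C(22,5) = 26334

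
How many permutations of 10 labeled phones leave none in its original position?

D(n) = (n-1)(D(n-1) + D(n-2)), D(0)=1, D(1)=0.
D(2) = 1 x (0 + 1) = 1
D(3) = 2 x (1 + 0) = 2
D(4) = 3 x (2 + 1) = 9
D(5) = 4 x (9 + 2) = 44
D(6) = 5 x (44 + 9) = 265
D(7) = 6 x (265 + 44) = 1854
D(8) = 7 x (1854 + 265) = 14833
D(9) = 8 x (14833 + 1854) = 133496
D(10) = 9 x (D(9) + D(8)) = 9 x (133496 + 14833)

Final answer: D(10) = 1334961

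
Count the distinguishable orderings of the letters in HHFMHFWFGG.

Letters (F:3, G:2, H:3, M:1, W:1). Total letters: 10.
Permutations = 10!/(3! x 3! x 2!).

Final answer: 50400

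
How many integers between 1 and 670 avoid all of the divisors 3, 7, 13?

|div by 3|=223, |div by 7|=95, |div by 13|=51.
|div by 3&7|=31, |div by 3&13|=17, |div by 7&13|=7, |div by all|=2.
By inclusion-exclusion, divisible by at least one: 223+95+51-31-17-7+2 = 316.
Not divisible by any: 670 - 316.

Final answer: 354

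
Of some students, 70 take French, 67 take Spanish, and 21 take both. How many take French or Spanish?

|A union B| = |A| + |B| - |A intersect B| = 70 + 67 - 21.

Final answer: 116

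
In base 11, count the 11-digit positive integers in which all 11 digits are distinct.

The leading digit has 10 choices (anything but zero); the next has 10 (anything but the first), then 9, and so on, one fewer each time.
Total: 10 x 10 x 9 x 8 x 7 x 6 x 5 x 4 x 3 x 2 x 1.

Final answer: 36288000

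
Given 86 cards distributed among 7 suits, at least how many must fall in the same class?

By pigeonhole with 86 objects and 7 categories: ceiling(86/7).

Final answer: 13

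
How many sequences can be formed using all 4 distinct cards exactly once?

The number of ways to arrange 4 distinct objects is 4!.

Final answer: 4! = 24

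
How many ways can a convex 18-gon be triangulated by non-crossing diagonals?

This is a standard Catalan-number count: the answer is C_n. Here n = 18 - 2 = 16.
Using C_0 = 1 and C_(k+1) = C_k x 2(2k+1)/(k+2), build up term by term: C_1=1, C_2=2, C_3=5, C_4=14, C_5=42, C_6=132, C_7=429, C_8=1430, C_9=4862, C_10=16796, C_11=58786, C_12=208012, C_13=742900, C_14=2674440, C_15=9694845, C_16=35357670.

Final answer: C_{16} = 35357670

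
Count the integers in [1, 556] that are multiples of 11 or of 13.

Multiples of 11: 50. Multiples of 13: 42. Of both (lcm=143): 3.
By inclusion-exclusion: 50 + 42 - 3.

Final answer: 89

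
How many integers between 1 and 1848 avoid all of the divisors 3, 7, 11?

|div by 3|=616, |div by 7|=264, |div by 11|=168.
|div by 3&7|=88, |div by 3&11|=56, |div by 7&11|=24, |div by all|=8.
By inclusion-exclusion, divisible by at least one: 616+264+168-88-56-24+8 = 888.
Not divisible by any: 1848 - 888.

Final answer: 960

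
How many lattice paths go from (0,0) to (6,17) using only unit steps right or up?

Each path has 6 right steps and 17 up steps in some order (23 steps total).
Choose which 17 of the 23 steps are up: C(23,17).

Final answer: C(23,17) = 100947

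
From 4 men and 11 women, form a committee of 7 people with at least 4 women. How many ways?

Sum over valid woman counts:
C(11,4)C(4,3) = 1320
C(11,5)C(4,2) = 2772
C(11,6)C(4,1) = 1848
C(11,7)C(4,0) = 330
Total: 1320 + 2772 + 1848 + 330.

Final answer: 6270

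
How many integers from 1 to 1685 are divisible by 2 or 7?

Multiples of 2: 842. Multiples of 7: 240. Of both (lcm=14): 120.
By inclusion-exclusion: 842 + 240 - 120.

Final answer: 962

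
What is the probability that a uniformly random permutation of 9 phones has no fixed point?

Derangements satisfy D(n) = (n-1)(D(n-1) + D(n-2)), starting from D(0)=1, D(1)=0.
Building up: D(2)=1, D(3)=2, D(4)=9, D(5)=44, D(6)=265, D(7)=1854, D(8)=14833, D(9)=133496.
Total arrangements: 9! = 362880.
Probability = D(9)/9! = 16687/45360.

Final answer: D(9)/9! = 133496/362880 = 0.367879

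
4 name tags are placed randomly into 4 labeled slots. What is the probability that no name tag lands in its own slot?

D(n) = (n-1)(D(n-1) + D(n-2)), D(0)=1, D(1)=0.
Building up: D(2)=1, D(3)=2, D(4)=9.
Total arrangements: 4! = 24.
Probability = D(4)/4! = 3/8.

Final answer: D(4)/4! = 9/24 = 0.375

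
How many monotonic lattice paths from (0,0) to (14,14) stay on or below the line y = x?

Total monotonic paths to (14,14): C(28,14) = 40116600.
A path is bad iff it touches y = x + 1; reflecting its initial segment maps bad paths bijectively onto all paths to (13,15), of which there are C(28,15) = 37442160.
Valid Dyck paths: 40116600 - 37442160.
(Equivalently, C_{14} = C(28,14)/15 = 40116600/15.)

Final answer: C_{14} = 2674440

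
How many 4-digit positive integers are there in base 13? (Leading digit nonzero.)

These are the integers in [13^3, 13^4), so the count is 13^4 - 13^3 = 12 x 13^3.

Final answer: 26364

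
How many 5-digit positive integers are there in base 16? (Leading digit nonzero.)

In base 16, the leading digit has 15 choices (1..15); each of the remaining 4 digits has 16 choices.
Total: 15 x 16^4.

Final answer: 983040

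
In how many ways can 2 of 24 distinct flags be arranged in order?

P(24,2) = 24!/(24-2)! = 24!/22!.

Final answer: P(24,2) = 552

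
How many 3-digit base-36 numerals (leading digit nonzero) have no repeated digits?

First digit: 35 (nonzero). Second: 35 (not first). Third: 34, etc.
Total: 35 x 35 x 34.

Final answer: 41650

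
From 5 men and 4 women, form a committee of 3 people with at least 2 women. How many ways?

Sum over valid woman counts:
C(4,2)C(5,1) = 30
C(4,3)C(5,0) = 4
Total: 30 + 4.

Final answer: 34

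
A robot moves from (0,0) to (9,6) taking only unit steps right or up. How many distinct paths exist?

Each path has 9 right steps and 6 up steps in some order (15 steps total).
Choose which 6 of the 15 steps are up: C(15,6).

Final answer: C(15,6) = 5005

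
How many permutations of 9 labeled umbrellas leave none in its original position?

Derangements satisfy D(n) = (n-1)(D(n-1) + D(n-2)), starting from D(0)=1, D(1)=0.
D(2) = 1 x (0 + 1) = 1
D(3) = 2 x (1 + 0) = 2
D(4) = 3 x (2 + 1) = 9
D(5) = 4 x (9 + 2) = 44
D(6) = 5 x (44 + 9) = 265
D(7) = 6 x (265 + 44) = 1854
D(8) = 7 x (1854 + 265) = 14833
D(9) = 8 x (D(8) + D(7)) = 8 x (14833 + 1854)

Final answer: D(9) = 133496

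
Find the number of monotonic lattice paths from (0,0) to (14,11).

Each path has 14 right steps and 11 up steps in some order (25 steps total).
Choose which 11 of the 25 steps are up: C(25,11).

Final answer: C(25,11) = 4457400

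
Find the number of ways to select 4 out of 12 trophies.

C(12,4) = 12!/(4! x 8!).

Final answer: \binom{12}{4} = 495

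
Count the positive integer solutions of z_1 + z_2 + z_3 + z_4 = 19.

Substitute z'_i = z_i - 1 (so z'_i >= 0). Then sum z'_i = 19 - 4 = 15.
Stars and bars: C(15+4-1, 4-1) = C(18,3).

Final answer: C(18,3) = 816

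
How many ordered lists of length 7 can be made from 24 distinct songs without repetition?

P(24,7) = 24!/(24-7)! = 24!/17!.

Final answer: P(24,7) = 1744364160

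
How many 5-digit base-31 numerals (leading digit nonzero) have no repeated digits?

First digit: 30 (nonzero). Second: 30 (not first). Third: 29, etc.
Total: 30 x 30 x 29 x 28 x 27.

Final answer: 19731600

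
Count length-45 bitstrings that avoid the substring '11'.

Classify by the final bit: ...0 gives a(n-1) strings, ...01 gives a(n-2) strings. Thus a(n) = a(n-1) + a(n-2) with a(1)=2, a(2)=3.
Building up term by term: a(1)=2, a(2)=3, a(3)=5, a(4)=8, a(5)=13, a(6)=21, a(7)=34, a(8)=55, a(9)=89, a(10)=144, a(11)=233, a(12)=377, a(13)=610, a(14)=987, a(15)=1597, a(16)=2584, a(17)=4181, a(18)=6765, a(19)=10946, a(20)=17711, a(21)=28657, a(22)=46368, a(23)=75025, a(24)=121393, a(25)=196418, a(26)=317811, a(27)=514229, a(28)=832040, a(29)=1346269, a(30)=2178309, a(31)=3524578, a(32)=5702887, a(33)=9227465, a(34)=14930352, a(35)=24157817, a(36)=39088169, a(37)=63245986, a(38)=102334155, a(39)=165580141, a(40)=267914296, a(41)=433494437, a(42)=701408733, a(43)=1134903170, a(44)=1836311903, a(45)=2971215073.

Final answer: 2971215073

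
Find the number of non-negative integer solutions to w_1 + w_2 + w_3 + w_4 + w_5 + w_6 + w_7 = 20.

Stars and bars with 20 stars and 6 bars:
C(20+7-1, 7-1) = C(26,6).

Final answer: C(26,6) = 230230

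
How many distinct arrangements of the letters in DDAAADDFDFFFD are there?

Letters (A:3, D:6, F:4). Total letters: 13.
Permutations = 13!/(6! x 4! x 3!).

Final answer: 60060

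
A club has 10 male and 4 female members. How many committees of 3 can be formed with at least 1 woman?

Sum over valid woman counts:
C(4,1)C(10,2) = 180
C(4,2)C(10,1) = 60
C(4,3)C(10,0) = 4
Total: 180 + 60 + 4.

Final answer: 244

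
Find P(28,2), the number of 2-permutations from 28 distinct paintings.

P(28,2) = 28!/(28-2)! = 28!/26!.

Final answer: P(28,2) = 756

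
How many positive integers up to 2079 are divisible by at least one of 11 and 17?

Multiples of 11: 189. Multiples of 17: 122. Of both (lcm=187): 11.
By inclusion-exclusion: 189 + 122 - 11.

Final answer: 300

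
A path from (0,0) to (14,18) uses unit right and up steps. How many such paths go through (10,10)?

Paths (0,0)->(10,10): C(20,10) = 184756.
Paths (10,10)->(14,18): C(12,8) = 495.
By multiplication principle: 184756 x 495.

Final answer: 91454220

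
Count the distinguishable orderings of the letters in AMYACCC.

Letters (A:2, C:3, M:1, Y:1). Total letters: 7.
Permutations = 7!/(3! x 2!).

Final answer: 420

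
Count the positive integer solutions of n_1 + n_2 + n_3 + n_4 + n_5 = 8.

Substitute n'_i = n_i - 1 (so n'_i >= 0). Then sum n'_i = 8 - 5 = 3.
Stars and bars: C(3+5-1, 5-1) = C(7,4).

Final answer: C(7,4) = 35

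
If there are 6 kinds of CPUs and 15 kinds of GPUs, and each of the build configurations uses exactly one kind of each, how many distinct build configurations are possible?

By the multiplication principle: 6 x 15.

Final answer: 90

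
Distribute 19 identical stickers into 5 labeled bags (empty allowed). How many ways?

Stars and bars: C(n+k-1, k-1) = C(23,4).

Final answer: C(23,4) = 8855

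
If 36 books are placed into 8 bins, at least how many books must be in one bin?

By the pigeonhole principle: ceiling(36/8).

Final answer: 5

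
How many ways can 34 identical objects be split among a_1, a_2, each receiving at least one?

Substitute a'_i = a_i - 1 (so a'_i >= 0). Then sum a'_i = 34 - 2 = 32.
Stars and bars: C(32+2-1, 2-1) = C(33,1).

Final answer: C(33,1) = 33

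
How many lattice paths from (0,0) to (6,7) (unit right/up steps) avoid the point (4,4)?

Total paths to (6,7): C(13,7) = 1716.
Paths through (4,4): C(8,4) x C(5,3) = 700.
Avoiding (4,4): 1716 - 700.

Final answer: 1016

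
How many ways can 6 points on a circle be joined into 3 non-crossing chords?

This is counted by the nth Catalan number C_n. Here n = 6/2 = 3.
C_n = (2n)!/(n!(n+1)!), so C_{3} = 6!/(3! x 4!) = C(6,3)/4 = 20/4.

Final answer: C_{3} = 5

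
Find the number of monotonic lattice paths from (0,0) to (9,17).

Each path has 9 right steps and 17 up steps in some order (26 steps total).
Choose which 17 of the 26 steps are up: C(26,17).

Final answer: C(26,17) = 3124550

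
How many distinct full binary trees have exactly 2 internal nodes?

This is counted by the nth Catalan number C_n. Here n = 2.
Using C_0 = 1 and C_(k+1) = C_k x 2(2k+1)/(k+2), build up term by term: C_1=1, C_2=2.

Final answer: C_{2} = 2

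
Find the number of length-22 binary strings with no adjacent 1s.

Let a(n) count valid strings. If the last bit is 0 the prefix is any valid string of length n-1; if it is 1 the string must end in 01 with a valid prefix of length n-2. So a(n) = a(n-1) + a(n-2), a(1)=2, a(2)=3.
Building up term by term: a(1)=2, a(2)=3, a(3)=5, a(4)=8, a(5)=13, a(6)=21, a(7)=34, a(8)=55, a(9)=89, a(10)=144, a(11)=233, a(12)=377, a(13)=610, a(14)=987, a(15)=1597, a(16)=2584, a(17)=4181, a(18)=6765, a(19)=10946, a(20)=17711, a(21)=28657, a(22)=46368.

Final answer: 46368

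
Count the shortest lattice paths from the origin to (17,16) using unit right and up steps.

Each path has 17 right steps and 16 up steps in some order (33 steps total).
Choose which 16 of the 33 steps are up: C(33,16).

Final answer: C(33,16) = 1166803110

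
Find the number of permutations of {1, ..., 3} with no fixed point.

Derangements satisfy D(n) = (n-1)(D(n-1) + D(n-2)), starting from D(0)=1, D(1)=0.
D(2) = 1 x (0 + 1) = 1
D(3) = 2 x (D(2) + D(1)) = 2 x (1 + 0)

Final answer: D(3) = 2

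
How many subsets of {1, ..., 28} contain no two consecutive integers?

Condition on whether n belongs to the subset: if not, any valid subset of {1, ..., n-1} works (a(n-1)); if so, n-1 is excluded and the rest is a valid subset of {1, ..., n-2} (a(n-2)). Hence a(n) = a(n-1) + a(n-2), a(1)=2, a(2)=3.
Computing successive values: a(1)=2, a(2)=3, a(3)=5, a(4)=8, a(5)=13, a(6)=21, a(7)=34, a(8)=55, a(9)=89, a(10)=144, a(11)=233, a(12)=377, a(13)=610, a(14)=987, a(15)=1597, a(16)=2584, a(17)=4181, a(18)=6765, a(19)=10946, a(20)=17711, a(21)=28657, a(22)=46368, a(23)=75025, a(24)=121393, a(25)=196418, a(26)=317811, a(27)=514229, a(28)=832040.

Final answer: 832040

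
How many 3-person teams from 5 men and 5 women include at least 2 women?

Sum over valid woman counts:
C(5,2)C(5,1) = 50
C(5,3)C(5,0) = 10
Total: 50 + 10.

Final answer: 60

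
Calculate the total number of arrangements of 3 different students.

The number of ways to arrange 3 distinct objects is 3!.

Final answer: 3! = 6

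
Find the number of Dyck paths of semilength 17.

Total monotonic paths to (17,17): C(34,17) = 2333606220.
Reflecting each bad path at its first crossing gives a bijection with paths to (16,18): C(34,18) = 2203961430.
Valid Dyck paths: 2333606220 - 2203961430.
(This is the Catalan number C_{17}.)

Final answer: C_{17} = 129644790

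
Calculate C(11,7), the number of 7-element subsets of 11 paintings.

C(11,7) = 11!/(7! x 4!).

Final answer: \binom{11}{7} = 330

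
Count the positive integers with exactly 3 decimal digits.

These are the integers in [10^2, 10^3), so the count is 10^3 - 10^2 = 9 x 10^2.

Final answer: 900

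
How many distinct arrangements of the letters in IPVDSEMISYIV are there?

Letters (D:1, E:1, I:3, M:1, P:1, S:2, V:2, Y:1). Total letters: 12.
Permutations = 12!/(3! x 2! x 2!).

Final answer: 19958400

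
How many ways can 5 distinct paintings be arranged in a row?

The number of ways to arrange 5 distinct objects is 5!.

Final answer: 5! = 120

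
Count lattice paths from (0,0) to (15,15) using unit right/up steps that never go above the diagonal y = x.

Total monotonic paths to (15,15): C(30,15) = 155117520.
Reflecting each bad path at its first crossing gives a bijection with paths to (14,16): C(30,16) = 145422675.
Valid Dyck paths: 155117520 - 145422675.
(Check: C(30,15) - C(30,16) = C(30,15)/16, the Catalan number C_{15}.)

Final answer: C_{15} = 9694845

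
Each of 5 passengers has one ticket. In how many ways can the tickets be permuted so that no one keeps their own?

D(n) = (n-1)(D(n-1) + D(n-2)), D(0)=1, D(1)=0.
D(2) = 1 x (0 + 1) = 1
D(3) = 2 x (1 + 0) = 2
D(4) = 3 x (2 + 1) = 9
D(5) = 4 x (D(4) + D(3)) = 4 x (9 + 2)

Final answer: D(5) = 44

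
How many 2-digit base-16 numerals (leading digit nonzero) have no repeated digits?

First digit: 15 (nonzero). Second: 15 (not first). Third: 14, etc.
Total: 15 x 15.

Final answer: 225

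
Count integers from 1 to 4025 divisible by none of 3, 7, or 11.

|div by 3|=1341, |div by 7|=575, |div by 11|=365.
|div by 3&7|=191, |div by 3&11|=121, |div by 7&11|=52, |div by all|=17.
By inclusion-exclusion, divisible by at least one: 1341+575+365-191-121-52+17 = 1934.
Not divisible by any: 4025 - 1934.

Final answer: 2091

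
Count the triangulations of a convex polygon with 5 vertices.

This is a standard Catalan-number count: the answer is C_n. Here n = 5 - 2 = 3.
C_n = C(2n,n)/(n+1), so C_{3} = C(6,3)/4 = 20/4.

Final answer: C_{3} = 5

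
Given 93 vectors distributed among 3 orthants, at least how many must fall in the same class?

By pigeonhole with 93 objects and 3 categories: ceiling(93/3).

Final answer: 31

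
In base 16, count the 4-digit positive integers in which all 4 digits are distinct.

First digit: 15 (nonzero). Second: 15 (not first). Third: 14, etc.
Total: 15 x 15 x 14 x 13.

Final answer: 40950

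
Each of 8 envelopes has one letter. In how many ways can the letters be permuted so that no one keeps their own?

Use the recurrence D(n) = (n-1)(D(n-1) + D(n-2)) with D(0)=1, D(1)=0.
D(2) = 1 x (0 + 1) = 1
D(3) = 2 x (1 + 0) = 2
D(4) = 3 x (2 + 1) = 9
D(5) = 4 x (9 + 2) = 44
D(6) = 5 x (44 + 9) = 265
D(7) = 6 x (265 + 44) = 1854
D(8) = 7 x (D(7) + D(6)) = 7 x (1854 + 265)

Final answer: D(8) = 14833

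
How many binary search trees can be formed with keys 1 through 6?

The structures are counted by the Catalan number C_n. Here n = 6.
Using C_0 = 1 and C_(k+1) = C_k x 2(2k+1)/(k+2), build up term by term: C_1=1, C_2=2, C_3=5, C_4=14, C_5=42, C_6=132.

Final answer: C_{6} = 132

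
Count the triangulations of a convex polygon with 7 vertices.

The structures are counted by the Catalan number C_n. Here n = 7 - 2 = 5.
C_n = C(2n,n) - C(2n,n+1), so C_{5} = C(10,5) - C(10,6) = 252 - 210.

Final answer: C_{5} = 42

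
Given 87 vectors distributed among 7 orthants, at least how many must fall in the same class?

By pigeonhole with 87 objects and 7 categories: ceiling(87/7).

Final answer: 13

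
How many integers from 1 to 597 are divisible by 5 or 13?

Multiples of 5: 119. Multiples of 13: 45. Of both (lcm=65): 9.
By inclusion-exclusion: 119 + 45 - 9.

Final answer: 155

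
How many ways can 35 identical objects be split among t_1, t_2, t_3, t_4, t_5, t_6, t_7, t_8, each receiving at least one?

Substitute t'_i = t_i - 1 (so t'_i >= 0). Then sum t'_i = 35 - 8 = 27.
Stars and bars: C(27+8-1, 8-1) = C(34,7).

Final answer: C(34,7) = 5379616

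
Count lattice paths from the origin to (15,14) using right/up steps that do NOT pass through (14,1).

Total paths to (15,14): C(29,14) = 77558760.
Paths through (14,1): C(15,1) x C(14,13) = 210.
Avoiding (14,1): 77558760 - 210.

Final answer: 77558550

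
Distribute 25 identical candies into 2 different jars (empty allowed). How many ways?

Stars and bars: C(n+k-1, k-1) = C(26,1).

Final answer: C(26,1) = 26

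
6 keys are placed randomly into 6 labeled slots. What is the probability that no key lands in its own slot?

D(n) = (n-1)(D(n-1) + D(n-2)), D(0)=1, D(1)=0.
Building up: D(2)=1, D(3)=2, D(4)=9, D(5)=44, D(6)=265.
Total arrangements: 6! = 720.
Probability = D(6)/6! = 53/144.

Final answer: D(6)/6! = 265/720 = 0.368056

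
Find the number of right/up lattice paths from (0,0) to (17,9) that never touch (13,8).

Total paths to (17,9): C(26,9) = 3124550.
Paths through (13,8): C(21,8) x C(5,1) = 1017450.
Avoiding (13,8): 3124550 - 1017450.

Final answer: 2107100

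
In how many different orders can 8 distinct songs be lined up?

The number of ways to arrange 8 distinct objects is 8!.

Final answer: 8! = 40320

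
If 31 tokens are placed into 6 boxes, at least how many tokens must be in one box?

By the pigeonhole principle: ceiling(31/6).

Final answer: 6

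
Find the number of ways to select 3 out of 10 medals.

C(10,3) = 10!/(3! x (10-3)!).

Final answer: C(10,3) = 120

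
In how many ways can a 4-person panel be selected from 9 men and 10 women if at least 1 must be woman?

Sum over valid woman counts:
C(10,1)C(9,3) = 840
C(10,2)C(9,2) = 1620
C(10,3)C(9,1) = 1080
C(10,4)C(9,0) = 210
Total: 840 + 1620 + 1080 + 210.

Final answer: 3750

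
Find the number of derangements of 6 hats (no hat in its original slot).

D(n) = (n-1)(D(n-1) + D(n-2)), D(0)=1, D(1)=0.
D(2) = 1 x (0 + 1) = 1
D(3) = 2 x (1 + 0) = 2
D(4) = 3 x (2 + 1) = 9
D(5) = 4 x (9 + 2) = 44
D(6) = 5 x (D(5) + D(4)) = 5 x (44 + 9)

Final answer: D(6) = 265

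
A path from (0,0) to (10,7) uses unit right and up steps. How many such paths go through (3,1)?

Paths (0,0)->(3,1): C(4,1) = 4.
Paths (3,1)->(10,7): C(13,6) = 1716.
By multiplication principle: 4 x 1716.

Final answer: 6864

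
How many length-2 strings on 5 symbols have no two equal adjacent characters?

First character: 5 choices. Each subsequent: 4 choices (must differ from the previous one).
Total: 5 x 4^1.

Final answer: 5 x 4^{1} = 20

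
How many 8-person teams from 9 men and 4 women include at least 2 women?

Sum over valid woman counts:
C(4,2)C(9,6) = 504
C(4,3)C(9,5) = 504
C(4,4)C(9,4) = 126
Total: 504 + 504 + 126.

Final answer: 1134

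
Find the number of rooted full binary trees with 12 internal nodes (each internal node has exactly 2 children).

This is counted by the nth Catalan number C_n. Here n = 12.
C_n = (2n)!/(n!(n+1)!), so C_{12} = 24!/(12! x 13!) = C(24,12)/13 = 2704156/13.

Final answer: C_{12} = 208012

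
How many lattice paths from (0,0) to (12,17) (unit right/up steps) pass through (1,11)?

Paths (0,0)->(1,11): C(12,11) = 12.
Paths (1,11)->(12,17): C(17,6) = 12376.
By multiplication principle: 12 x 12376.

Final answer: 148512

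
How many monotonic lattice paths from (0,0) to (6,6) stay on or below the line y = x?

Total monotonic paths to (6,6): C(12,6) = 924.
Reflecting each bad path at its first crossing gives a bijection with paths to (5,7): C(12,7) = 792.
Valid Dyck paths: 924 - 792.
(Equivalently, C_{6} = C(12,6)/7 = 924/7.)

Final answer: C_{6} = 132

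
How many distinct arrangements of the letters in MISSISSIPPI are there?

Letters (I:4, M:1, P:2, S:4). Total letters: 11.
Permutations = 11!/(4! x 4! x 2!).

Final answer: 34650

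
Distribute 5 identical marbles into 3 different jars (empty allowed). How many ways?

Stars and bars: C(n+k-1, k-1) = C(7,2).

Final answer: C(7,2) = 21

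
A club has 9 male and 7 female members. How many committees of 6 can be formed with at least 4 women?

Sum over valid woman counts:
C(7,4)C(9,2) = 1260
C(7,5)C(9,1) = 189
C(7,6)C(9,0) = 7
Total: 1260 + 189 + 7.

Final answer: 1456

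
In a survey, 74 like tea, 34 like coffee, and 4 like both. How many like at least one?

|A union B| = |A| + |B| - |A intersect B| = 74 + 34 - 4.

Final answer: 104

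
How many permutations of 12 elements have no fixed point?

D(n) = (n-1)(D(n-1) + D(n-2)), D(0)=1, D(1)=0.
D(2) = 1 x (0 + 1) = 1
D(3) = 2 x (1 + 0) = 2
D(4) = 3 x (2 + 1) = 9
D(5) = 4 x (9 + 2) = 44
D(6) = 5 x (44 + 9) = 265
D(7) = 6 x (265 + 44) = 1854
D(8) = 7 x (1854 + 265) = 14833
D(9) = 8 x (14833 + 1854) = 133496
D(10) = 9 x (133496 + 14833) = 1334961
D(11) = 10 x (1334961 + 133496) = 14684570
D(12) = 11 x (D(11) + D(10)) = 11 x (14684570 + 1334961)

Final answer: D(12) = 176214841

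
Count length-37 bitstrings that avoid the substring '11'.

Let a(n) count valid strings. If the last bit is 0 the prefix is any valid string of length n-1; if it is 1 the string must end in 01 with a valid prefix of length n-2. So a(n) = a(n-1) + a(n-2), a(1)=2, a(2)=3.
Building up term by term: a(1)=2, a(2)=3, a(3)=5, a(4)=8, a(5)=13, a(6)=21, a(7)=34, a(8)=55, a(9)=89, a(10)=144, a(11)=233, a(12)=377, a(13)=610, a(14)=987, a(15)=1597, a(16)=2584, a(17)=4181, a(18)=6765, a(19)=10946, a(20)=17711, a(21)=28657, a(22)=46368, a(23)=75025, a(24)=121393, a(25)=196418, a(26)=317811, a(27)=514229, a(28)=832040, a(29)=1346269, a(30)=2178309, a(31)=3524578, a(32)=5702887, a(33)=9227465, a(34)=14930352, a(35)=24157817, a(36)=39088169, a(37)=63245986.

Final answer: 63245986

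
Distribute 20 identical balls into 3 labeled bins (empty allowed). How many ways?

Stars and bars: C(n+k-1, k-1) = C(22,2).

Final answer: C(22,2) = 231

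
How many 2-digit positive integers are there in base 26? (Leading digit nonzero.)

In base 26, the leading digit has 25 choices (1..25); each of the remaining 1 digits has 26 choices.
Total: 25 x 26^1.

Final answer: 650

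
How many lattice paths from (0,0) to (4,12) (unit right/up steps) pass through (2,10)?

Paths (0,0)->(2,10): C(12,10) = 66.
Paths (2,10)->(4,12): C(4,2) = 6.
By multiplication principle: 66 x 6.

Final answer: 396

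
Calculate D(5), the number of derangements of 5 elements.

Use the recurrence D(n) = (n-1)(D(n-1) + D(n-2)) with D(0)=1, D(1)=0.
Building up: D(2)=1, D(3)=2, D(4)=9.
D(5) = 4 x (D(4) + D(3)) = 4 x (9 + 2).

Final answer: D(5) = 44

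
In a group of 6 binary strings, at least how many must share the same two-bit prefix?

There are 4 possible values for two-bit prefix. With 6 binary strings and 4 categories, by pigeonhole: ceiling(6/4).

Final answer: 2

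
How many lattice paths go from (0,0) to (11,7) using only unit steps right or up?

Each path has 11 right steps and 7 up steps in some order (18 steps total).
Choose which 7 of the 18 steps are up: C(18,7).

Final answer: C(18,7) = 31824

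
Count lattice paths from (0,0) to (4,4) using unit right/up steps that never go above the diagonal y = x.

Total monotonic paths to (4,4): C(8,4) = 70.
A path is bad iff it touches y = x + 1; reflecting its initial segment maps bad paths bijectively onto all paths to (3,5), of which there are C(8,5) = 56.
Valid Dyck paths: 70 - 56.
(Check: C(8,4) - C(8,5) = C(8,4)/5, the Catalan number C_{4}.)

Final answer: C_{4} = 14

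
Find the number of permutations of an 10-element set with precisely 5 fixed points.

Choose which 5 elements are fixed: C(10,5) = 252.
Derange the remaining 5 using D(j) = (j-1)(D(j-1) + D(j-2)), D(0)=1, D(1)=0: D(2)=1, D(3)=2, D(4)=9, D(5)=44.
Total: 252 x 44.

Final answer: C(10,5) D(5) = 11088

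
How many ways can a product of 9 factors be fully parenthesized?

This is a standard Catalan-number count: the answer is C_n. Here n = 9 - 1 = 8.
C_n = C(2n,n) - C(2n,n+1), so C_{8} = C(16,8) - C(16,9) = 12870 - 11440.

Final answer: C_{8} = 1430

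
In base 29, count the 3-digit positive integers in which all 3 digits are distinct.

First digit: 28 (nonzero). Second: 28 (not first). Third: 27, etc.
Total: 28 x 28 x 27.

Final answer: 21168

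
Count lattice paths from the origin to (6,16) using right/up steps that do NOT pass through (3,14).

Total paths to (6,16): C(22,16) = 74613.
Paths through (3,14): C(17,14) x C(5,2) = 6800.
Avoiding (3,14): 74613 - 6800.

Final answer: 67813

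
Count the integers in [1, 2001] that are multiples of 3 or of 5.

Multiples of 3: 667. Multiples of 5: 400. Of both (lcm=15): 133.
By inclusion-exclusion: 667 + 400 - 133.

Final answer: 934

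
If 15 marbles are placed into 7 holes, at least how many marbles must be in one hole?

By the pigeonhole principle: ceiling(15/7).

Final answer: 3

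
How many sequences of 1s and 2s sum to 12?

Condition on the final move: it is a 1-step (f(n-1) ways to get there) or a 2-step (f(n-2) ways), so f(n) = f(n-1) + f(n-2), with f(1)=1, f(2)=2.
Building up term by term: f(1)=1, f(2)=2, f(3)=3, f(4)=5, f(5)=8, f(6)=13, f(7)=21, f(8)=34, f(9)=55, f(10)=89, f(11)=144, f(12)=233.

Final answer: 233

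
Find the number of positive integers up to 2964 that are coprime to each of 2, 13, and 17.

|div by 2|=1482, |div by 13|=228, |div by 17|=174.
|div by 2&13|=114, |div by 2&17|=87, |div by 13&17|=13, |div by all|=6.
By inclusion-exclusion, divisible by at least one: 1482+228+174-114-87-13+6 = 1676.
Not divisible by any: 2964 - 1676.

Final answer: 1288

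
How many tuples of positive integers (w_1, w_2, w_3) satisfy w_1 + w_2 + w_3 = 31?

Substitute w'_i = w_i - 1 (so w'_i >= 0). Then sum w'_i = 31 - 3 = 28.
Stars and bars: C(28+3-1, 3-1) = C(30,2).

Final answer: C(30,2) = 435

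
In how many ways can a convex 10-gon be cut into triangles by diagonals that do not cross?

This is a standard Catalan-number count: the answer is C_n. Here n = 10 - 2 = 8.
C_n = C(2n,n) - C(2n,n+1), so C_{8} = C(16,8) - C(16,9) = 12870 - 11440.

Final answer: C_{8} = 1430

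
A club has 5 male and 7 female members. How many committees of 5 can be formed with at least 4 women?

Sum over valid woman counts:
C(7,4)C(5,1) = 175
C(7,5)C(5,0) = 21
Total: 175 + 21.

Final answer: 196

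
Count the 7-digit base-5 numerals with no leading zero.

Leading digit: 4 options (nonzero). Other 6 digit(s): 5 options each.
Total: 4 x 5^6.

Final answer: 62500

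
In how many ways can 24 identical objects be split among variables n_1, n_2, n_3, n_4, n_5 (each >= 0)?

Stars and bars with 24 stars and 4 bars:
C(24+5-1, 5-1) = C(28,4).

Final answer: C(28,4) = 20475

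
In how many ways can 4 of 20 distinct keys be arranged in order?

P(20,4) = 20!/(20-4)! = 20!/16!.

Final answer: P(20,4) = 116280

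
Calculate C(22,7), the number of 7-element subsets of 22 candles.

C(22,7) = 22!/(7! x 15!).

Final answer: \binom{22}{7} = 170544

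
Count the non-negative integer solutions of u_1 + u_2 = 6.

Stars and bars with 6 stars and 1 bars:
C(6+2-1, 2-1) = C(7,1).

Final answer: C(7,1) = 7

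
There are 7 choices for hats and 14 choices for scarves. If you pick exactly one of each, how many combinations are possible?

By the multiplication principle: 7 x 14.

Final answer: 98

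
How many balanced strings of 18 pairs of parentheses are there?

This is counted by the nth Catalan number C_n. Here n = 18 (pairs).
Using C_0 = 1 and C_(k+1) = C_k x 2(2k+1)/(k+2), build up term by term: C_1=1, C_2=2, C_3=5, C_4=14, C_5=42, C_6=132, C_7=429, C_8=1430, C_9=4862, C_10=16796, C_11=58786, C_12=208012, C_13=742900, C_14=2674440, C_15=9694845, C_16=35357670, C_17=129644790, C_18=477638700.

Final answer: C_{18} = 477638700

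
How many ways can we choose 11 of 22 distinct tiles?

C(22,11) = 22!/(11! x 11!).

Final answer: \binom{22}{11} = 705432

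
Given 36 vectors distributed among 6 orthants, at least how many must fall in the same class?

By pigeonhole with 36 objects and 6 categories: ceiling(36/6).

Final answer: 6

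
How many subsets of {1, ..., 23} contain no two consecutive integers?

Condition on whether n belongs to the subset: if not, any valid subset of {1, ..., n-1} works (a(n-1)); if so, n-1 is excluded and the rest is a valid subset of {1, ..., n-2} (a(n-2)). Hence a(n) = a(n-1) + a(n-2), a(1)=2, a(2)=3.
Iterating the recurrence: a(1)=2, a(2)=3, a(3)=5, a(4)=8, a(5)=13, a(6)=21, a(7)=34, a(8)=55, a(9)=89, a(10)=144, a(11)=233, a(12)=377, a(13)=610, a(14)=987, a(15)=1597, a(16)=2584, a(17)=4181, a(18)=6765, a(19)=10946, a(20)=17711, a(21)=28657, a(22)=46368, a(23)=75025.

Final answer: 75025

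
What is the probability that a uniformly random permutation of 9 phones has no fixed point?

Derangements satisfy D(n) = (n-1)(D(n-1) + D(n-2)), starting from D(0)=1, D(1)=0.
Building up: D(2)=1, D(3)=2, D(4)=9, D(5)=44, D(6)=265, D(7)=1854, D(8)=14833, D(9)=133496.
Total arrangements: 9! = 362880.
Probability = D(9)/9! = 16687/45360.

Final answer: D(9)/9! = 133496/362880 = 0.367879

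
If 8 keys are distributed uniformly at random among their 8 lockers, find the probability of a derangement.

D(n) = (n-1)(D(n-1) + D(n-2)), D(0)=1, D(1)=0.
Building up: D(2)=1, D(3)=2, D(4)=9, D(5)=44, D(6)=265, D(7)=1854, D(8)=14833.
Total arrangements: 8! = 40320.
Probability = D(8)/8! = 2119/5760.

Final answer: D(8)/8! = 14833/40320 = 0.367882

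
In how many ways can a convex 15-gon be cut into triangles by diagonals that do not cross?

This is counted by the nth Catalan number C_n. Here n = 15 - 2 = 13.
C_n = (2n)!/(n!(n+1)!), so C_{13} = 26!/(13! x 14!) = C(26,13)/14 = 10400600/14.

Final answer: C_{13} = 742900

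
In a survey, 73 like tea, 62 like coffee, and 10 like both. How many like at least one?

|A union B| = |A| + |B| - |A intersect B| = 73 + 62 - 10.

Final answer: 125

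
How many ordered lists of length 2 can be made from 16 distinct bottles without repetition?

P(16,2) = 16!/(16-2)! = 16!/14!.

Final answer: P(16,2) = 240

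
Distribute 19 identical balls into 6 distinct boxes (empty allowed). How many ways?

Stars and bars: C(n+k-1, k-1) = C(24,5).

Final answer: C(24,5) = 42504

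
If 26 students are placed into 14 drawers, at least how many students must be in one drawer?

By the pigeonhole principle: ceiling(26/14).

Final answer: 2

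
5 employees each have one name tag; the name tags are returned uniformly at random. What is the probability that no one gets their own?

D(n) = (n-1)(D(n-1) + D(n-2)), D(0)=1, D(1)=0.
Building up: D(2)=1, D(3)=2, D(4)=9, D(5)=44.
Total arrangements: 5! = 120.
Probability = D(5)/5! = 11/30.

Final answer: D(5)/5! = 44/120 = 0.366667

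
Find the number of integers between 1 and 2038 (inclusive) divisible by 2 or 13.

Multiples of 2: 1019. Multiples of 13: 156. Of both (lcm=26): 78.
By inclusion-exclusion: 1019 + 156 - 78.

Final answer: 1097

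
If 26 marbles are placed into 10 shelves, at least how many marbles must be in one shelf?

By the pigeonhole principle: ceiling(26/10).

Final answer: 3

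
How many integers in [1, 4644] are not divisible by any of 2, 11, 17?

|div by 2|=2322, |div by 11|=422, |div by 17|=273.
|div by 2&11|=211, |div by 2&17|=136, |div by 11&17|=24, |div by all|=12.
By inclusion-exclusion, divisible by at least one: 2322+422+273-211-136-24+12 = 2658.
Not divisible by any: 4644 - 2658.

Final answer: 1986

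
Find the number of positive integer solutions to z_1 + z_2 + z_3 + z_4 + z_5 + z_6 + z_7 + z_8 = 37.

Substitute z'_i = z_i - 1 (so z'_i >= 0). Then sum z'_i = 37 - 8 = 29.
Stars and bars: C(29+8-1, 8-1) = C(36,7).

Final answer: C(36,7) = 8347680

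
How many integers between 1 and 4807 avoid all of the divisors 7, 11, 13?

|div by 7|=686, |div by 11|=437, |div by 13|=369.
|div by 7&11|=62, |div by 7&13|=52, |div by 11&13|=33, |div by all|=4.
By inclusion-exclusion, divisible by at least one: 686+437+369-62-52-33+4 = 1349.
Not divisible by any: 4807 - 1349.

Final answer: 3458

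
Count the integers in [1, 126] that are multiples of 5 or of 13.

Multiples of 5: 25. Multiples of 13: 9. Of both (lcm=65): 1.
By inclusion-exclusion: 25 + 9 - 1.

Final answer: 33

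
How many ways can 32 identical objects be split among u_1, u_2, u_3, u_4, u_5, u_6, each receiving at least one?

Substitute u'_i = u_i - 1 (so u'_i >= 0). Then sum u'_i = 32 - 6 = 26.
Stars and bars: C(26+6-1, 6-1) = C(31,5).

Final answer: C(31,5) = 169911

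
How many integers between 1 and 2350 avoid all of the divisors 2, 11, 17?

|div by 2|=1175, |div by 11|=213, |div by 17|=138.
|div by 2&11|=106, |div by 2&17|=69, |div by 11&17|=12, |div by all|=6.
By inclusion-exclusion, divisible by at least one: 1175+213+138-106-69-12+6 = 1345.
Not divisible by any: 2350 - 1345.

Final answer: 1005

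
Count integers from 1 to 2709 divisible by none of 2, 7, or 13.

|div by 2|=1354, |div by 7|=387, |div by 13|=208.
|div by 2&7|=193, |div by 2&13|=104, |div by 7&13|=29, |div by all|=14.
By inclusion-exclusion, divisible by at least one: 1354+387+208-193-104-29+14 = 1637.
Not divisible by any: 2709 - 1637.

Final answer: 1072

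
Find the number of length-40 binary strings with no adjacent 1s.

Classify by the final bit: ...0 gives a(n-1) strings, ...01 gives a(n-2) strings. Thus a(n) = a(n-1) + a(n-2) with a(1)=2, a(2)=3.
Iterating the recurrence: a(1)=2, a(2)=3, a(3)=5, a(4)=8, a(5)=13, a(6)=21, a(7)=34, a(8)=55, a(9)=89, a(10)=144, a(11)=233, a(12)=377, a(13)=610, a(14)=987, a(15)=1597, a(16)=2584, a(17)=4181, a(18)=6765, a(19)=10946, a(20)=17711, a(21)=28657, a(22)=46368, a(23)=75025, a(24)=121393, a(25)=196418, a(26)=317811, a(27)=514229, a(28)=832040, a(29)=1346269, a(30)=2178309, a(31)=3524578, a(32)=5702887, a(33)=9227465, a(34)=14930352, a(35)=24157817, a(36)=39088169, a(37)=63245986, a(38)=102334155, a(39)=165580141, a(40)=267914296.

Final answer: 267914296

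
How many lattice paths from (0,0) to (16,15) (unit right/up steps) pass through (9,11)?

Paths (0,0)->(9,11): C(20,11) = 167960.
Paths (9,11)->(16,15): C(11,4) = 330.
By multiplication principle: 167960 x 330.

Final answer: 55426800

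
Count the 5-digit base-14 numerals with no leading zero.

Leading digit: 13 options (nonzero). Other 4 digit(s): 14 options each.
Total: 13 x 14^4.

Final answer: 499408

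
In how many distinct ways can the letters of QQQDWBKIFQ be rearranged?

Letters (B:1, D:1, F:1, I:1, K:1, Q:4, W:1). Total letters: 10.
Permutations = 10!/(4!).

Final answer: 151200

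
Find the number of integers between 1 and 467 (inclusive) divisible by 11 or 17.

Multiples of 11: 42. Multiples of 17: 27. Of both (lcm=187): 2.
By inclusion-exclusion: 42 + 27 - 2.

Final answer: 67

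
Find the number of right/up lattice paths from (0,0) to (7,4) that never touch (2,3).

Total paths to (7,4): C(11,4) = 330.
Paths through (2,3): C(5,3) x C(6,1) = 60.
Avoiding (2,3): 330 - 60.

Final answer: 270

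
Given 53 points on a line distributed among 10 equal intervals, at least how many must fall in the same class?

By pigeonhole with 53 objects and 10 categories: ceiling(53/10).

Final answer: 6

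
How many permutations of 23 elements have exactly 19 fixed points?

Choose which 19 elements are fixed: C(23,19) = 8855.
Derange the remaining 4 using D(j) = (j-1)(D(j-1) + D(j-2)), D(0)=1, D(1)=0: D(2)=1, D(3)=2, D(4)=9.
Total: 8855 x 9.

Final answer: C(23,19) D(4) = 79695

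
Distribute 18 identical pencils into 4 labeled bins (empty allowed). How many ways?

Stars and bars: C(n+k-1, k-1) = C(21,3).

Final answer: C(21,3) = 1330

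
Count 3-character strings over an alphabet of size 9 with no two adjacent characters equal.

Let g(n) count such strings. g(1) = 9, and each valid string of length n-1 extends in 8 ways (any symbol but the last), so g(n) = 8 g(n-1).
Total: g(3) = 9 x 8^2.

Final answer: 9 x 8^{2} = 576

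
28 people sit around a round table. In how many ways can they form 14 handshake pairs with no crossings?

The structures are counted by the Catalan number C_n. Here n = 28/2 = 14.
C_n = C(2n,n)/(n+1), so C_{14} = C(28,14)/15 = 40116600/15.

Final answer: C_{14} = 2674440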